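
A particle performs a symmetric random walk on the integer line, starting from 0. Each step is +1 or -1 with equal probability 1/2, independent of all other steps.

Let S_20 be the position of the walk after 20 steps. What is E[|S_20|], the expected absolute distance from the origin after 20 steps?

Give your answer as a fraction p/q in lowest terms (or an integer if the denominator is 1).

S_20 takes values m ≡ 0 (mod 2) with |m| ≤ 20; P(S_20=m) = C(20,(20+m)/2)/2^20.
Total paths: 2^20 = 1048576
Distribution: P(S=-20)=1/1048576, P(S=-18)=20/1048576, P(S=-16)=190/1048576, P(S=-14)=1140/1048576, P(S=-12)=4845/1048576, P(S=-10)=15504/1048576, P(S=-8)=38760/1048576, P(S=-6)=77520/1048576, P(S=-4)=125970/1048576, P(S=-2)=167960/1048576, P(S=0)=184756/1048576, P(S=2)=167960/1048576, P(S=4)=125970/1048576, P(S=6)=77520/1048576, P(S=8)=38760/1048576, P(S=10)=15504/1048576, P(S=12)=4845/1048576, P(S=14)=1140/1048576, P(S=16)=190/1048576, P(S=18)=20/1048576, P(S=20)=1/1048576
E[|S_20|] = Σ_m |m|·P(S_20=m) = 3695120/1048576 = 230945/65536

Answer: 230945/65536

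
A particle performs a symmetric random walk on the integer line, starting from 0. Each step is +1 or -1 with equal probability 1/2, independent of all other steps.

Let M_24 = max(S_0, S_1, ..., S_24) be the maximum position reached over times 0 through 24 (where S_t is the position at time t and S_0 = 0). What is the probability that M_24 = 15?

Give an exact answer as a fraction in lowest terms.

Let M_24 = max(S_0,...,S_24). Use the reflection principle: for j ≥ 1, #{paths with M_24 ≥ j} = #{S_24 ≥ j} + #{S_24 ≥ j+1}.
By reflection, #{M_24 ≥ 15} = #{S_24 ≥ 15} + #{S_24 ≥ 16} = 12951 + 12951 = 25902.
#{M_24 ≥ 16} = #{S_24 ≥ 16} + #{S_24 ≥ 17} = 12951 + 2325 = 15276.
#{M_24 = 15} = 25902 - 15276 = 10626.
P(M_24 = 15) = 10626/16777216 = 5313/8388608

Answer: 5313/8388608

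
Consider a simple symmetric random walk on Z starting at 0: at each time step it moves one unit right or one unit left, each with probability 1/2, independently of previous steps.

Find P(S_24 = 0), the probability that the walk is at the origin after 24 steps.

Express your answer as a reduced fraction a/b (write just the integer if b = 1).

Answer: 676039/4194304

Derivation:
To return to 0 after 24 steps: need exactly 12 steps of +1 and 12 of -1.
Favorable paths: C(24,12) = 2704156
Total paths: 2^24 = 16777216
P = 2704156/16777216 = 676039/4194304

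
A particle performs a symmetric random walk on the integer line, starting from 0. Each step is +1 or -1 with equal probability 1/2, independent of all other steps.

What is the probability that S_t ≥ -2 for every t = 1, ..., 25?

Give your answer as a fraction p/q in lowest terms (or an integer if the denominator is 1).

Let f(t,s) = #length-t paths at position s with S_1..S_t all ≥ -2.
f(t,s) = f(t-1,s-1) + f(t-1,s+1) for s ≥ -2; f(t,s) = 0 for s < -2.
t=0: f(0,0)=1
t=1: f(1,-1)=1 f(1,1)=1
t=2: f(2,-2)=1 f(2,0)=2 f(2,2)=1
t=3: f(3,-1)=3 f(3,1)=3 f(3,3)=1
t=4: f(4,-2)=3 f(4,0)=6 f(4,2)=4 f(4,4)=1
t=5: f(5,-1)=9 f(5,1)=10 f(5,3)=5 f(5,5)=1
t=6: f(6,-2)=9 f(6,0)=19 f(6,2)=15 f(6,4)=6 f(6,6)=1
t=7: f(7,-1)=28 f(7,1)=34 f(7,3)=21 f(7,5)=7 f(7,7)=1
t=8: f(8,-2)=28 f(8,0)=62 f(8,2)=55 f(8,4)=28 f(8,6)=8 f(8,8)=1
t=9: f(9,-1)=90 f(9,1)=117 f(9,3)=83 f(9,5)=36 f(9,7)=9 f(9,9)=1
t=10: f(10,-2)=90 f(10,0)=207 f(10,2)=200 f(10,4)=119 f(10,6)=45 f(10,8)=10 f(10,10)=1
t=11: f(11,-1)=297 f(11,1)=407 f(11,3)=319 f(11,5)=164 f(11,7)=55 f(11,9)=11 f(11,11)=1
t=12: f(12,-2)=297 f(12,0)=704 f(12,2)=726 f(12,4)=483 f(12,6)=219 f(12,8)=66 f(12,10)=12 f(12,12)=1
t=13: f(13,-1)=1001 f(13,1)=1430 f(13,3)=1209 f(13,5)=702 f(13,7)=285 f(13,9)=78 f(13,11)=13 f(13,13)=1
t=14: f(14,-2)=1001 f(14,0)=2431 f(14,2)=2639 f(14,4)=1911 f(14,6)=987 f(14,8)=363 f(14,10)=91 f(14,12)=14 f(14,14)=1
t=15: f(15,-1)=3432 f(15,1)=5070 f(15,3)=4550 f(15,5)=2898 f(15,7)=1350 f(15,9)=454 f(15,11)=105 f(15,13)=15 f(15,15)=1
t=16: f(16,-2)=3432 f(16,0)=8502 f(16,2)=9620 f(16,4)=7448 f(16,6)=4248 f(16,8)=1804 f(16,10)=559 f(16,12)=120 f(16,14)=16 f(16,16)=1
t=17: f(17,-1)=11934 f(17,1)=18122 f(17,3)=17068 f(17,5)=11696 f(17,7)=6052 f(17,9)=2363 f(17,11)=679 f(17,13)=136 f(17,15)=17 f(17,17)=1
t=18: f(18,-2)=11934 f(18,0)=30056 f(18,2)=35190 f(18,4)=28764 f(18,6)=17748 f(18,8)=8415 f(18,10)=3042 f(18,12)=815 f(18,14)=153 f(18,16)=18 f(18,18)=1
t=19: f(19,-1)=41990 f(19,1)=65246 f(19,3)=63954 f(19,5)=46512 f(19,7)=26163 f(19,9)=11457 f(19,11)=3857 f(19,13)=968 f(19,15)=171 f(19,17)=19 f(19,19)=1
t=20: f(20,-2)=41990 f(20,0)=107236 f(20,2)=129200 f(20,4)=110466 f(20,6)=72675 f(20,8)=37620 f(20,10)=15314 f(20,12)=4825 f(20,14)=1139 f(20,16)=190 f(20,18)=20 f(20,20)=1
t=21: f(21,-1)=149226 f(21,1)=236436 f(21,3)=239666 f(21,5)=183141 f(21,7)=110295 f(21,9)=52934 f(21,11)=20139 f(21,13)=5964 f(21,15)=1329 f(21,17)=210 f(21,19)=21 f(21,21)=1
t=22: f(22,-2)=149226 f(22,0)=385662 f(22,2)=476102 f(22,4)=422807 f(22,6)=293436 f(22,8)=163229 f(22,10)=73073 f(22,12)=26103 f(22,14)=7293 f(22,16)=1539 f(22,18)=231 f(22,20)=22 f(22,22)=1
t=23: f(23,-1)=534888 f(23,1)=861764 f(23,3)=898909 f(23,5)=716243 f(23,7)=456665 f(23,9)=236302 f(23,11)=99176 f(23,13)=33396 f(23,15)=8832 f(23,17)=1770 f(23,19)=253 f(23,21)=23 f(23,23)=1
t=24: f(24,-2)=534888 f(24,0)=1396652 f(24,2)=1760673 f(24,4)=1615152 f(24,6)=1172908 f(24,8)=692967 f(24,10)=335478 f(24,12)=132572 f(24,14)=42228 f(24,16)=10602 f(24,18)=2023 f(24,20)=276 f(24,22)=24 f(24,24)=1
t=25: f(25,-1)=1931540 f(25,1)=3157325 f(25,3)=3375825 f(25,5)=2788060 f(25,7)=1865875 f(25,9)=1028445 f(25,11)=468050 f(25,13)=174800 f(25,15)=52830 f(25,17)=12625 f(25,19)=2299 f(25,21)=300 f(25,23)=25 f(25,25)=1
Σ_s f(25,s) = 14858000
P = 14858000/33554432 = 928625/2097152

Answer: 928625/2097152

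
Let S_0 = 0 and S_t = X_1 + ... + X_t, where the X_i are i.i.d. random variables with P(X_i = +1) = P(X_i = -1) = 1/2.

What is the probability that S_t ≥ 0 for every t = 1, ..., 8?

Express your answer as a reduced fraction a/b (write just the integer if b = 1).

Answer: 35/128

Derivation:
Let f(t,s) = #length-t paths at position s with S_1..S_t all ≥ 0.
f(t,s) = f(t-1,s-1) + f(t-1,s+1) for s ≥ 0; f(t,s) = 0 for s < 0.
t=0: f(0,0)=1
t=1: f(1,1)=1
t=2: f(2,0)=1 f(2,2)=1
t=3: f(3,1)=2 f(3,3)=1
t=4: f(4,0)=2 f(4,2)=3 f(4,4)=1
t=5: f(5,1)=5 f(5,3)=4 f(5,5)=1
t=6: f(6,0)=5 f(6,2)=9 f(6,4)=5 f(6,6)=1
t=7: f(7,1)=14 f(7,3)=14 f(7,5)=6 f(7,7)=1
t=8: f(8,0)=14 f(8,2)=28 f(8,4)=20 f(8,6)=7 f(8,8)=1
Σ_s f(8,s) = 70
P = 70/256 = 35/128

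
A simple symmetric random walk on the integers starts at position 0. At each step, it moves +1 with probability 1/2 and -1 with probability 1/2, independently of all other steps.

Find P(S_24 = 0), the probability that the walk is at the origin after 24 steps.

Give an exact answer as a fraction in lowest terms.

To return to 0 after 24 steps: need exactly 12 steps of +1 and 12 of -1.
Favorable paths: C(24,12) = 2704156
Total paths: 2^24 = 16777216
P = 2704156/16777216 = 676039/4194304

Answer: 676039/4194304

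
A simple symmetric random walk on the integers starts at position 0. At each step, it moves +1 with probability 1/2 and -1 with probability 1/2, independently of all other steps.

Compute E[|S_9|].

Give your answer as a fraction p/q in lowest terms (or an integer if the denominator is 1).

S_9 takes values m ≡ 1 (mod 2) with |m| ≤ 9; P(S_9=m) = C(9,(9+m)/2)/2^9.
Total paths: 2^9 = 512
Distribution: P(S=-9)=1/512, P(S=-7)=9/512, P(S=-5)=36/512, P(S=-3)=84/512, P(S=-1)=126/512, P(S=1)=126/512, P(S=3)=84/512, P(S=5)=36/512, P(S=7)=9/512, P(S=9)=1/512
E[|S_9|] = Σ_m |m|·P(S_9=m) = 1260/512 = 315/128

Answer: 315/128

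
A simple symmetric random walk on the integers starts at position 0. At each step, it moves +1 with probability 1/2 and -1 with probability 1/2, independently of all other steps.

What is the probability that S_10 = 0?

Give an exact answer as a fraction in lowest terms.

To return to 0 after 10 steps: need exactly 5 steps of +1 and 5 of -1.
Favorable paths: C(10,5) = 252
Total paths: 2^10 = 1024
P = 252/1024 = 63/256

Answer: 63/256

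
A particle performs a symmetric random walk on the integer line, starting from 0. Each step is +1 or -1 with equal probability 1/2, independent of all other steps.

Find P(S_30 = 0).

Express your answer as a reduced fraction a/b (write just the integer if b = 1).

To reach position 0 after 30 steps: need 15 steps of +1 and 15 of -1.
Favorable paths: C(30,15) = 155117520
Total paths: 2^30 = 1073741824
P = 155117520/1073741824 = 9694845/67108864

Answer: 9694845/67108864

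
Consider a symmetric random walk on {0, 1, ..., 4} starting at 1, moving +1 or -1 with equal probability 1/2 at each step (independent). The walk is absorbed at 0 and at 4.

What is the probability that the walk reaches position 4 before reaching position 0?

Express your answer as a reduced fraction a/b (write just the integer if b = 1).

Answer: 1/4

Derivation:
Symmetric walk (p = 1/2): the harmonic-function argument gives P(hit 4 before 0 | start at 1) = a/N.
P = 1/4 = 1/4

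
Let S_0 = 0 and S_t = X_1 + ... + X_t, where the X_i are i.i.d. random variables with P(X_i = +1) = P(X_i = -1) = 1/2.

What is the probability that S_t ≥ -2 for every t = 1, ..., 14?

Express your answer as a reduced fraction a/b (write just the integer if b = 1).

Let f(t,s) = #length-t paths at position s with S_1..S_t all ≥ -2.
f(t,s) = f(t-1,s-1) + f(t-1,s+1) for s ≥ -2; f(t,s) = 0 for s < -2.
t=0: f(0,0)=1
t=1: f(1,-1)=1 f(1,1)=1
t=2: f(2,-2)=1 f(2,0)=2 f(2,2)=1
t=3: f(3,-1)=3 f(3,1)=3 f(3,3)=1
t=4: f(4,-2)=3 f(4,0)=6 f(4,2)=4 f(4,4)=1
t=5: f(5,-1)=9 f(5,1)=10 f(5,3)=5 f(5,5)=1
t=6: f(6,-2)=9 f(6,0)=19 f(6,2)=15 f(6,4)=6 f(6,6)=1
t=7: f(7,-1)=28 f(7,1)=34 f(7,3)=21 f(7,5)=7 f(7,7)=1
t=8: f(8,-2)=28 f(8,0)=62 f(8,2)=55 f(8,4)=28 f(8,6)=8 f(8,8)=1
t=9: f(9,-1)=90 f(9,1)=117 f(9,3)=83 f(9,5)=36 f(9,7)=9 f(9,9)=1
t=10: f(10,-2)=90 f(10,0)=207 f(10,2)=200 f(10,4)=119 f(10,6)=45 f(10,8)=10 f(10,10)=1
t=11: f(11,-1)=297 f(11,1)=407 f(11,3)=319 f(11,5)=164 f(11,7)=55 f(11,9)=11 f(11,11)=1
t=12: f(12,-2)=297 f(12,0)=704 f(12,2)=726 f(12,4)=483 f(12,6)=219 f(12,8)=66 f(12,10)=12 f(12,12)=1
t=13: f(13,-1)=1001 f(13,1)=1430 f(13,3)=1209 f(13,5)=702 f(13,7)=285 f(13,9)=78 f(13,11)=13 f(13,13)=1
t=14: f(14,-2)=1001 f(14,0)=2431 f(14,2)=2639 f(14,4)=1911 f(14,6)=987 f(14,8)=363 f(14,10)=91 f(14,12)=14 f(14,14)=1
Σ_s f(14,s) = 9438
P = 9438/16384 = 4719/8192

Answer: 4719/8192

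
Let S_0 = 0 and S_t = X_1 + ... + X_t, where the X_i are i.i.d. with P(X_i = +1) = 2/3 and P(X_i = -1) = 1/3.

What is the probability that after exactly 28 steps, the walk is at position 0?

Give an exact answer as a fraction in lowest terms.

Answer: 24343347200/847288609443

Derivation:
To be at 0 after 28 steps: need exactly 14 steps of +1 and 14 of -1.
Number of such sequences: C(28,14) = 40116600
Each has probability (2/3)^14 · (1/3)^14 = 16384/22876792454961
P = 40116600 · 16384/22876792454961 = 24343347200/847288609443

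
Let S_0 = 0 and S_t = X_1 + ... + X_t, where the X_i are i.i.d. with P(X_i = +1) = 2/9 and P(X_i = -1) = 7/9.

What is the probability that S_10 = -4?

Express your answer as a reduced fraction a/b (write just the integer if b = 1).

Answer: 263533760/1162261467

Derivation:
To reach position -4 after 10 steps: need 3 steps of +1 and 7 steps of -1.
Number of such sequences: C(10,3) = 120
Each has probability (2/9)^3 · (7/9)^7 = 6588344/3486784401
P = 120 · 6588344/3486784401 = 263533760/1162261467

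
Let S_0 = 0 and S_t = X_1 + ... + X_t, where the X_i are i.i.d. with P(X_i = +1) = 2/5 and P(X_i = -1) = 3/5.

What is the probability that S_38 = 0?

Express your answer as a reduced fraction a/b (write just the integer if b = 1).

To be at 0 after 38 steps: need exactly 19 steps of +1 and 19 of -1.
Number of such sequences: C(38,19) = 35345263800
Each has probability (2/5)^19 · (3/5)^19 = 609359740010496/363797880709171295166015625
P = 35345263800 · 609359740010496/363797880709171295166015625 = 861519230390815835553792/14551915228366851806640625

Answer: 861519230390815835553792/14551915228366851806640625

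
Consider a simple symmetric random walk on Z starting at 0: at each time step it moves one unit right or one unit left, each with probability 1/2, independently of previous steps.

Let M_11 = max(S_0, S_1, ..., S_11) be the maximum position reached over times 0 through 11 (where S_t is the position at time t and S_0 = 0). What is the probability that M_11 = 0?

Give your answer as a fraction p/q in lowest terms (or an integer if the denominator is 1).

Let M_11 = max(S_0,...,S_11). Use the reflection principle: for j ≥ 1, #{paths with M_11 ≥ j} = #{S_11 ≥ j} + #{S_11 ≥ j+1}.
P(M_11 ≥ 0) = 1 since S_0 = 0, so #{M_11 ≥ 0} = 2048.
#{M_11 ≥ 1} = #{S_11 ≥ 1} + #{S_11 ≥ 2} = 1024 + 562 = 1586.
#{M_11 = 0} = 2048 - 1586 = 462.
P(M_11 = 0) = 462/2048 = 231/1024

Answer: 231/1024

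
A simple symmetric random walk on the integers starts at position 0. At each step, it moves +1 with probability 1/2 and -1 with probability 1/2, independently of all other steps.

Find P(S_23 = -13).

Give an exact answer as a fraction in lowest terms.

To reach position -13 after 23 steps: need 5 steps of +1 and 18 of -1.
Favorable paths: C(23,5) = 33649
Total paths: 2^23 = 8388608
P = 33649/8388608 = 33649/8388608

Answer: 33649/8388608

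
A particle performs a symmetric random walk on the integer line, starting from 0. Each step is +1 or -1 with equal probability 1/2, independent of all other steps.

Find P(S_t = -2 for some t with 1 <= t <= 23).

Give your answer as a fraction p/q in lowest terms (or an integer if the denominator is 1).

Count via complement. Let g(t,s) = #length-t paths at position s with S_1..S_t all ≠ -2.
g(t,s) = g(t-1,s-1) + g(t-1,s+1) for s ≠ -2; g(t,-2) = 0.
t=0: g(0,0)=1
t=1: g(1,-1)=1 g(1,1)=1
t=2: g(2,0)=2 g(2,2)=1
t=3: g(3,-1)=2 g(3,1)=3 g(3,3)=1
t=4: g(4,0)=5 g(4,2)=4 g(4,4)=1
t=5: g(5,-1)=5 g(5,1)=9 g(5,3)=5 g(5,5)=1
t=6: g(6,0)=14 g(6,2)=14 g(6,4)=6 g(6,6)=1
t=7: g(7,-1)=14 g(7,1)=28 g(7,3)=20 g(7,5)=7 g(7,7)=1
t=8: g(8,0)=42 g(8,2)=48 g(8,4)=27 g(8,6)=8 g(8,8)=1
t=9: g(9,-1)=42 g(9,1)=90 g(9,3)=75 g(9,5)=35 g(9,7)=9 g(9,9)=1
t=10: g(10,0)=132 g(10,2)=165 g(10,4)=110 g(10,6)=44 g(10,8)=10 g(10,10)=1
t=11: g(11,-1)=132 g(11,1)=297 g(11,3)=275 g(11,5)=154 g(11,7)=54 g(11,9)=11 g(11,11)=1
t=12: g(12,0)=429 g(12,2)=572 g(12,4)=429 g(12,6)=208 g(12,8)=65 g(12,10)=12 g(12,12)=1
t=13: g(13,-1)=429 g(13,1)=1001 g(13,3)=1001 g(13,5)=637 g(13,7)=273 g(13,9)=77 g(13,11)=13 g(13,13)=1
t=14: g(14,0)=1430 g(14,2)=2002 g(14,4)=1638 g(14,6)=910 g(14,8)=350 g(14,10)=90 g(14,12)=14 g(14,14)=1
t=15: g(15,-1)=1430 g(15,1)=3432 g(15,3)=3640 g(15,5)=2548 g(15,7)=1260 g(15,9)=440 g(15,11)=104 g(15,13)=15 g(15,15)=1
t=16: g(16,0)=4862 g(16,2)=7072 g(16,4)=6188 g(16,6)=3808 g(16,8)=1700 g(16,10)=544 g(16,12)=119 g(16,14)=16 g(16,16)=1
t=17: g(17,-1)=4862 g(17,1)=11934 g(17,3)=13260 g(17,5)=9996 g(17,7)=5508 g(17,9)=2244 g(17,11)=663 g(17,13)=135 g(17,15)=17 g(17,17)=1
t=18: g(18,0)=16796 g(18,2)=25194 g(18,4)=23256 g(18,6)=15504 g(18,8)=7752 g(18,10)=2907 g(18,12)=798 g(18,14)=152 g(18,16)=18 g(18,18)=1
t=19: g(19,-1)=16796 g(19,1)=41990 g(19,3)=48450 g(19,5)=38760 g(19,7)=23256 g(19,9)=10659 g(19,11)=3705 g(19,13)=950 g(19,15)=170 g(19,17)=19 g(19,19)=1
t=20: g(20,0)=58786 g(20,2)=90440 g(20,4)=87210 g(20,6)=62016 g(20,8)=33915 g(20,10)=14364 g(20,12)=4655 g(20,14)=1120 g(20,16)=189 g(20,18)=20 g(20,20)=1
t=21: g(21,-1)=58786 g(21,1)=149226 g(21,3)=177650 g(21,5)=149226 g(21,7)=95931 g(21,9)=48279 g(21,11)=19019 g(21,13)=5775 g(21,15)=1309 g(21,17)=209 g(21,19)=21 g(21,21)=1
t=22: g(22,0)=208012 g(22,2)=326876 g(22,4)=326876 g(22,6)=245157 g(22,8)=144210 g(22,10)=67298 g(22,12)=24794 g(22,14)=7084 g(22,16)=1518 g(22,18)=230 g(22,20)=22 g(22,22)=1
t=23: g(23,-1)=208012 g(23,1)=534888 g(23,3)=653752 g(23,5)=572033 g(23,7)=389367 g(23,9)=211508 g(23,11)=92092 g(23,13)=31878 g(23,15)=8602 g(23,17)=1748 g(23,19)=252 g(23,21)=23 g(23,23)=1
Paths never hitting -2: Σ_s g(23,s) = 2704156
Paths hitting -2: 2^23 - 2704156 = 5684452
P = 5684452/8388608 = 1421113/2097152

Answer: 1421113/2097152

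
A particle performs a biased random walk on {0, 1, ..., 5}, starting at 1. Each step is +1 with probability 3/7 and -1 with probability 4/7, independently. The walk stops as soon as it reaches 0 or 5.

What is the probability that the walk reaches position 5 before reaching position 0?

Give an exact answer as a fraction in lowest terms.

Answer: 81/781

Derivation:
Biased walk: p = 3/7, q = 4/7, r = q/p = 4/3
Gambler's ruin: P(hit 5 before 0 | start at 1) = (1 - r^a)/(1 - r^N)
r^1 = 4/3; r^5 = 1024/243
P = (1 - 4/3) / (1 - 1024/243) = -1/3 / -781/243 = 81/781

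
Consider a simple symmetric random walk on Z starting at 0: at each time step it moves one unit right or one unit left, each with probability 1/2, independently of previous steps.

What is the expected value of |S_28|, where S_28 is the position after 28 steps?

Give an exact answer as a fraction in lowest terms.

S_28 takes values m ≡ 0 (mod 2) with |m| ≤ 28; P(S_28=m) = C(28,(28+m)/2)/2^28.
Total paths: 2^28 = 268435456
Distribution: P(S=-28)=1/268435456, P(S=-26)=28/268435456, P(S=-24)=378/268435456, P(S=-22)=3276/268435456, P(S=-20)=20475/268435456, P(S=-18)=98280/268435456, P(S=-16)=376740/268435456, P(S=-14)=1184040/268435456, P(S=-12)=3108105/268435456, P(S=-10)=6906900/268435456, P(S=-8)=13123110/268435456, P(S=-6)=21474180/268435456, P(S=-4)=30421755/268435456, P(S=-2)=37442160/268435456, P(S=0)=40116600/268435456, P(S=2)=37442160/268435456, P(S=4)=30421755/268435456, P(S=6)=21474180/268435456, P(S=8)=13123110/268435456, P(S=10)=6906900/268435456, P(S=12)=3108105/268435456, P(S=14)=1184040/268435456, P(S=16)=376740/268435456, P(S=18)=98280/268435456, P(S=20)=20475/268435456, P(S=22)=3276/268435456, P(S=24)=378/268435456, P(S=26)=28/268435456, P(S=28)=1/268435456
E[|S_28|] = Σ_m |m|·P(S_28=m) = 1123264800/268435456 = 35102025/8388608

Answer: 35102025/8388608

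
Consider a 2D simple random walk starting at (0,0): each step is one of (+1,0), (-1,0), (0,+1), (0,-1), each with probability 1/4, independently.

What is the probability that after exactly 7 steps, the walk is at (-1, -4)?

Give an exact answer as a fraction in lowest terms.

Answer: 147/16384

Derivation:
Let h be the number of horizontal steps (so 7-h are vertical). To end at (-1,-4) need (h-1)/2 right-steps and ((7-h)-4)/2 up-steps.
Sum over h with 1 ≤ h ≤ 3, h ≡ 1 (mod 2), 7-h ≡ 0 (mod 2):
h=1: C(7,1)·C(1,0)·C(6,1) = 7·1·6 = 42
h=3: C(7,3)·C(3,1)·C(4,0) = 35·3·1 = 105
Total favorable: 147
Total paths: 4^7 = 16384
P = 147/16384 = 147/16384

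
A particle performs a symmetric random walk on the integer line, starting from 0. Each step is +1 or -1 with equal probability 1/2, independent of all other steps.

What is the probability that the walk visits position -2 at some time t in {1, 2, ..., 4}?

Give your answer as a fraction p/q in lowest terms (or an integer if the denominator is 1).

Answer: 3/8

Derivation:
Count via complement. Let g(t,s) = #length-t paths at position s with S_1..S_t all ≠ -2.
g(t,s) = g(t-1,s-1) + g(t-1,s+1) for s ≠ -2; g(t,-2) = 0.
t=0: g(0,0)=1
t=1: g(1,-1)=1 g(1,1)=1
t=2: g(2,0)=2 g(2,2)=1
t=3: g(3,-1)=2 g(3,1)=3 g(3,3)=1
t=4: g(4,0)=5 g(4,2)=4 g(4,4)=1
Paths never hitting -2: Σ_s g(4,s) = 10
Paths hitting -2: 2^4 - 10 = 6
P = 6/16 = 3/8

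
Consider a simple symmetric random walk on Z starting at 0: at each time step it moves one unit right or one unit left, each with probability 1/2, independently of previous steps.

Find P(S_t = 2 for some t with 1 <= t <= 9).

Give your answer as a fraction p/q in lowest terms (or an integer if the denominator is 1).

Answer: 65/128

Derivation:
Count via complement. Let g(t,s) = #length-t paths at position s with S_1..S_t all ≠ 2.
g(t,s) = g(t-1,s-1) + g(t-1,s+1) for s ≠ 2; g(t,2) = 0.
t=0: g(0,0)=1
t=1: g(1,-1)=1 g(1,1)=1
t=2: g(2,-2)=1 g(2,0)=2
t=3: g(3,-3)=1 g(3,-1)=3 g(3,1)=2
t=4: g(4,-4)=1 g(4,-2)=4 g(4,0)=5
t=5: g(5,-5)=1 g(5,-3)=5 g(5,-1)=9 g(5,1)=5
t=6: g(6,-6)=1 g(6,-4)=6 g(6,-2)=14 g(6,0)=14
t=7: g(7,-7)=1 g(7,-5)=7 g(7,-3)=20 g(7,-1)=28 g(7,1)=14
t=8: g(8,-8)=1 g(8,-6)=8 g(8,-4)=27 g(8,-2)=48 g(8,0)=42
t=9: g(9,-9)=1 g(9,-7)=9 g(9,-5)=35 g(9,-3)=75 g(9,-1)=90 g(9,1)=42
Paths never hitting 2: Σ_s g(9,s) = 252
Paths hitting 2: 2^9 - 252 = 260
P = 260/512 = 65/128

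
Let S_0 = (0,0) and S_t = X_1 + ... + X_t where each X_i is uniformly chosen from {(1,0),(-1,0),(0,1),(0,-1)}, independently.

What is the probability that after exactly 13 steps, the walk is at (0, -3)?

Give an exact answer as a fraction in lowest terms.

Answer: 1656369/67108864

Derivation:
Let h be the number of horizontal steps (so 13-h are vertical). To end at (0,-3) need (h+0)/2 right-steps and ((13-h)-3)/2 up-steps.
Sum over h with 0 ≤ h ≤ 10, h ≡ 0 (mod 2), 13-h ≡ 1 (mod 2):
h=0: C(13,0)·C(0,0)·C(13,5) = 1·1·1287 = 1287
h=2: C(13,2)·C(2,1)·C(11,4) = 78·2·330 = 51480
h=4: C(13,4)·C(4,2)·C(9,3) = 715·6·84 = 360360
h=6: C(13,6)·C(6,3)·C(7,2) = 1716·20·21 = 720720
h=8: C(13,8)·C(8,4)·C(5,1) = 1287·70·5 = 450450
h=10: C(13,10)·C(10,5)·C(3,0) = 286·252·1 = 72072
Total favorable: 1656369
Total paths: 4^13 = 67108864
P = 1656369/67108864 = 1656369/67108864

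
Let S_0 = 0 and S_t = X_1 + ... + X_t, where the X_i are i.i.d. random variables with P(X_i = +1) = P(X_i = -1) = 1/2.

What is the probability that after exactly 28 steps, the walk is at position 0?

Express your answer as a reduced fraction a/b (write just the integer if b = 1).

To return to 0 after 28 steps: need exactly 14 steps of +1 and 14 of -1.
Favorable paths: C(28,14) = 40116600
Total paths: 2^28 = 268435456
P = 40116600/268435456 = 5014575/33554432

Answer: 5014575/33554432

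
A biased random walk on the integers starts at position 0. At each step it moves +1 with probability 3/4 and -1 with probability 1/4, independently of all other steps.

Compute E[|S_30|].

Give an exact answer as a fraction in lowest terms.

S_30 takes values m ≡ 0 (mod 2) with |m| ≤ 30; P(S_30=m) = C(30,(30+m)/2) · (3/4)^((30+m)/2) · (1/4)^((30-m)/2).
Distribution: P(S=-30)=1/1152921504606846976, P(S=-28)=45/576460752303423488, P(S=-26)=3915/1152921504606846976, P(S=-24)=27405/288230376151711744, P(S=-22)=2219805/1152921504606846976, P(S=-20)=17314479/576460752303423488, P(S=-18)=432861975/1152921504606846976, P(S=-16)=556536825/144115188075855872, P(S=-14)=38401040925/1152921504606846976, P(S=-12)=140803816725/576460752303423488, P(S=-10)=1774128090735/1152921504606846976, P(S=-8)=2419265578275/288230376151711744, P(S=-6)=45966045987225/1152921504606846976, P(S=-4)=95467941665775/576460752303423488, P(S=-2)=695552146422075/1152921504606846976, P(S=0)=139110429284415/72057594037927936, P(S=2)=6259969317798675/1152921504606846976, P(S=4)=7732903274927775/576460752303423488, P(S=6)=33509247524687025/1152921504606846976, P(S=8)=15872801459062275/288230376151711744, P(S=10)=104760489629811015/1152921504606846976, P(S=12)=74828921164150725/576460752303423488, P(S=14)=183670988312006325/1152921504606846976, P(S=16)=23957085432000825/144115188075855872, P(S=18)=167699598024005775/1152921504606846976, P(S=20)=60371855288642079/576460752303423488, P(S=22)=69659833025356245/1152921504606846976, P(S=24)=7739981447261805/288230376151711744, P(S=26)=9951404717908035/1152921504606846976, P(S=28)=1029455660473245/576460752303423488, P(S=30)=205891132094649/1152921504606846976
E[|S_30|] = Σ_m |m|·P(S_30=m) = 540590067694463235/36028797018963968

Answer: 540590067694463235/36028797018963968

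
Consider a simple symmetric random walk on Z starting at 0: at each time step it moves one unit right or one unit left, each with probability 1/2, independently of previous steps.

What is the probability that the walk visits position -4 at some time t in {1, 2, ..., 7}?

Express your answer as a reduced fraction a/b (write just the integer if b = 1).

Count via complement. Let g(t,s) = #length-t paths at position s with S_1..S_t all ≠ -4.
g(t,s) = g(t-1,s-1) + g(t-1,s+1) for s ≠ -4; g(t,-4) = 0.
t=0: g(0,0)=1
t=1: g(1,-1)=1 g(1,1)=1
t=2: g(2,-2)=1 g(2,0)=2 g(2,2)=1
t=3: g(3,-3)=1 g(3,-1)=3 g(3,1)=3 g(3,3)=1
t=4: g(4,-2)=4 g(4,0)=6 g(4,2)=4 g(4,4)=1
t=5: g(5,-3)=4 g(5,-1)=10 g(5,1)=10 g(5,3)=5 g(5,5)=1
t=6: g(6,-2)=14 g(6,0)=20 g(6,2)=15 g(6,4)=6 g(6,6)=1
t=7: g(7,-3)=14 g(7,-1)=34 g(7,1)=35 g(7,3)=21 g(7,5)=7 g(7,7)=1
Paths never hitting -4: Σ_s g(7,s) = 112
Paths hitting -4: 2^7 - 112 = 16
P = 16/128 = 1/8

Answer: 1/8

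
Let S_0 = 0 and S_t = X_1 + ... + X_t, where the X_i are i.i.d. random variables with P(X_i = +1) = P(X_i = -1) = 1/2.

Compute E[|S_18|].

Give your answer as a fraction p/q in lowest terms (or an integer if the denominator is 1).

S_18 takes values m ≡ 0 (mod 2) with |m| ≤ 18; P(S_18=m) = C(18,(18+m)/2)/2^18.
Total paths: 2^18 = 262144
Distribution: P(S=-18)=1/262144, P(S=-16)=18/262144, P(S=-14)=153/262144, P(S=-12)=816/262144, P(S=-10)=3060/262144, P(S=-8)=8568/262144, P(S=-6)=18564/262144, P(S=-4)=31824/262144, P(S=-2)=43758/262144, P(S=0)=48620/262144, P(S=2)=43758/262144, P(S=4)=31824/262144, P(S=6)=18564/262144, P(S=8)=8568/262144, P(S=10)=3060/262144, P(S=12)=816/262144, P(S=14)=153/262144, P(S=16)=18/262144, P(S=18)=1/262144
E[|S_18|] = Σ_m |m|·P(S_18=m) = 875160/262144 = 109395/32768

Answer: 109395/32768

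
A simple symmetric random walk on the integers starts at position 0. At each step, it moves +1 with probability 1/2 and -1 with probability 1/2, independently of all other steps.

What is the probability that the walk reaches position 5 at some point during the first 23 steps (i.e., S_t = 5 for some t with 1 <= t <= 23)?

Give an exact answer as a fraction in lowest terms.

Count via complement. Let g(t,s) = #length-t paths at position s with S_1..S_t all ≠ 5.
g(t,s) = g(t-1,s-1) + g(t-1,s+1) for s ≠ 5; g(t,5) = 0.
t=0: g(0,0)=1
t=1: g(1,-1)=1 g(1,1)=1
t=2: g(2,-2)=1 g(2,0)=2 g(2,2)=1
t=3: g(3,-3)=1 g(3,-1)=3 g(3,1)=3 g(3,3)=1
t=4: g(4,-4)=1 g(4,-2)=4 g(4,0)=6 g(4,2)=4 g(4,4)=1
t=5: g(5,-5)=1 g(5,-3)=5 g(5,-1)=10 g(5,1)=10 g(5,3)=5
t=6: g(6,-6)=1 g(6,-4)=6 g(6,-2)=15 g(6,0)=20 g(6,2)=15 g(6,4)=5
t=7: g(7,-7)=1 g(7,-5)=7 g(7,-3)=21 g(7,-1)=35 g(7,1)=35 g(7,3)=20
t=8: g(8,-8)=1 g(8,-6)=8 g(8,-4)=28 g(8,-2)=56 g(8,0)=70 g(8,2)=55 g(8,4)=20
t=9: g(9,-9)=1 g(9,-7)=9 g(9,-5)=36 g(9,-3)=84 g(9,-1)=126 g(9,1)=125 g(9,3)=75
t=10: g(10,-10)=1 g(10,-8)=10 g(10,-6)=45 g(10,-4)=120 g(10,-2)=210 g(10,0)=251 g(10,2)=200 g(10,4)=75
t=11: g(11,-11)=1 g(11,-9)=11 g(11,-7)=55 g(11,-5)=165 g(11,-3)=330 g(11,-1)=461 g(11,1)=451 g(11,3)=275
t=12: g(12,-12)=1 g(12,-10)=12 g(12,-8)=66 g(12,-6)=220 g(12,-4)=495 g(12,-2)=791 g(12,0)=912 g(12,2)=726 g(12,4)=275
t=13: g(13,-13)=1 g(13,-11)=13 g(13,-9)=78 g(13,-7)=286 g(13,-5)=715 g(13,-3)=1286 g(13,-1)=1703 g(13,1)=1638 g(13,3)=1001
t=14: g(14,-14)=1 g(14,-12)=14 g(14,-10)=91 g(14,-8)=364 g(14,-6)=1001 g(14,-4)=2001 g(14,-2)=2989 g(14,0)=3341 g(14,2)=2639 g(14,4)=1001
t=15: g(15,-15)=1 g(15,-13)=15 g(15,-11)=105 g(15,-9)=455 g(15,-7)=1365 g(15,-5)=3002 g(15,-3)=4990 g(15,-1)=6330 g(15,1)=5980 g(15,3)=3640
t=16: g(16,-16)=1 g(16,-14)=16 g(16,-12)=120 g(16,-10)=560 g(16,-8)=1820 g(16,-6)=4367 g(16,-4)=7992 g(16,-2)=11320 g(16,0)=12310 g(16,2)=9620 g(16,4)=3640
t=17: g(17,-17)=1 g(17,-15)=17 g(17,-13)=136 g(17,-11)=680 g(17,-9)=2380 g(17,-7)=6187 g(17,-5)=12359 g(17,-3)=19312 g(17,-1)=23630 g(17,1)=21930 g(17,3)=13260
t=18: g(18,-18)=1 g(18,-16)=18 g(18,-14)=153 g(18,-12)=816 g(18,-10)=3060 g(18,-8)=8567 g(18,-6)=18546 g(18,-4)=31671 g(18,-2)=42942 g(18,0)=45560 g(18,2)=35190 g(18,4)=13260
t=19: g(19,-19)=1 g(19,-17)=19 g(19,-15)=171 g(19,-13)=969 g(19,-11)=3876 g(19,-9)=11627 g(19,-7)=27113 g(19,-5)=50217 g(19,-3)=74613 g(19,-1)=88502 g(19,1)=80750 g(19,3)=48450
t=20: g(20,-20)=1 g(20,-18)=20 g(20,-16)=190 g(20,-14)=1140 g(20,-12)=4845 g(20,-10)=15503 g(20,-8)=38740 g(20,-6)=77330 g(20,-4)=124830 g(20,-2)=163115 g(20,0)=169252 g(20,2)=129200 g(20,4)=48450
t=21: g(21,-21)=1 g(21,-19)=21 g(21,-17)=210 g(21,-15)=1330 g(21,-13)=5985 g(21,-11)=20348 g(21,-9)=54243 g(21,-7)=116070 g(21,-5)=202160 g(21,-3)=287945 g(21,-1)=332367 g(21,1)=298452 g(21,3)=177650
t=22: g(22,-22)=1 g(22,-20)=22 g(22,-18)=231 g(22,-16)=1540 g(22,-14)=7315 g(22,-12)=26333 g(22,-10)=74591 g(22,-8)=170313 g(22,-6)=318230 g(22,-4)=490105 g(22,-2)=620312 g(22,0)=630819 g(22,2)=476102 g(22,4)=177650
t=23: g(23,-23)=1 g(23,-21)=23 g(23,-19)=253 g(23,-17)=1771 g(23,-15)=8855 g(23,-13)=33648 g(23,-11)=100924 g(23,-9)=244904 g(23,-7)=488543 g(23,-5)=808335 g(23,-3)=1110417 g(23,-1)=1251131 g(23,1)=1106921 g(23,3)=653752
Paths never hitting 5: Σ_s g(23,s) = 5809478
Paths hitting 5: 2^23 - 5809478 = 2579130
P = 2579130/8388608 = 1289565/4194304

Answer: 1289565/4194304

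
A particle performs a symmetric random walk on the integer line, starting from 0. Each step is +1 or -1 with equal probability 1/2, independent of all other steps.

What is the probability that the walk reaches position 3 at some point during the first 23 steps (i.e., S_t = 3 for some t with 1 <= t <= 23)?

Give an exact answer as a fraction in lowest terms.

Count via complement. Let g(t,s) = #length-t paths at position s with S_1..S_t all ≠ 3.
g(t,s) = g(t-1,s-1) + g(t-1,s+1) for s ≠ 3; g(t,3) = 0.
t=0: g(0,0)=1
t=1: g(1,-1)=1 g(1,1)=1
t=2: g(2,-2)=1 g(2,0)=2 g(2,2)=1
t=3: g(3,-3)=1 g(3,-1)=3 g(3,1)=3
t=4: g(4,-4)=1 g(4,-2)=4 g(4,0)=6 g(4,2)=3
t=5: g(5,-5)=1 g(5,-3)=5 g(5,-1)=10 g(5,1)=9
t=6: g(6,-6)=1 g(6,-4)=6 g(6,-2)=15 g(6,0)=19 g(6,2)=9
t=7: g(7,-7)=1 g(7,-5)=7 g(7,-3)=21 g(7,-1)=34 g(7,1)=28
t=8: g(8,-8)=1 g(8,-6)=8 g(8,-4)=28 g(8,-2)=55 g(8,0)=62 g(8,2)=28
t=9: g(9,-9)=1 g(9,-7)=9 g(9,-5)=36 g(9,-3)=83 g(9,-1)=117 g(9,1)=90
t=10: g(10,-10)=1 g(10,-8)=10 g(10,-6)=45 g(10,-4)=119 g(10,-2)=200 g(10,0)=207 g(10,2)=90
t=11: g(11,-11)=1 g(11,-9)=11 g(11,-7)=55 g(11,-5)=164 g(11,-3)=319 g(11,-1)=407 g(11,1)=297
t=12: g(12,-12)=1 g(12,-10)=12 g(12,-8)=66 g(12,-6)=219 g(12,-4)=483 g(12,-2)=726 g(12,0)=704 g(12,2)=297
t=13: g(13,-13)=1 g(13,-11)=13 g(13,-9)=78 g(13,-7)=285 g(13,-5)=702 g(13,-3)=1209 g(13,-1)=1430 g(13,1)=1001
t=14: g(14,-14)=1 g(14,-12)=14 g(14,-10)=91 g(14,-8)=363 g(14,-6)=987 g(14,-4)=1911 g(14,-2)=2639 g(14,0)=2431 g(14,2)=1001
t=15: g(15,-15)=1 g(15,-13)=15 g(15,-11)=105 g(15,-9)=454 g(15,-7)=1350 g(15,-5)=2898 g(15,-3)=4550 g(15,-1)=5070 g(15,1)=3432
t=16: g(16,-16)=1 g(16,-14)=16 g(16,-12)=120 g(16,-10)=559 g(16,-8)=1804 g(16,-6)=4248 g(16,-4)=7448 g(16,-2)=9620 g(16,0)=8502 g(16,2)=3432
t=17: g(17,-17)=1 g(17,-15)=17 g(17,-13)=136 g(17,-11)=679 g(17,-9)=2363 g(17,-7)=6052 g(17,-5)=11696 g(17,-3)=17068 g(17,-1)=18122 g(17,1)=11934
t=18: g(18,-18)=1 g(18,-16)=18 g(18,-14)=153 g(18,-12)=815 g(18,-10)=3042 g(18,-8)=8415 g(18,-6)=17748 g(18,-4)=28764 g(18,-2)=35190 g(18,0)=30056 g(18,2)=11934
t=19: g(19,-19)=1 g(19,-17)=19 g(19,-15)=171 g(19,-13)=968 g(19,-11)=3857 g(19,-9)=11457 g(19,-7)=26163 g(19,-5)=46512 g(19,-3)=63954 g(19,-1)=65246 g(19,1)=41990
t=20: g(20,-20)=1 g(20,-18)=20 g(20,-16)=190 g(20,-14)=1139 g(20,-12)=4825 g(20,-10)=15314 g(20,-8)=37620 g(20,-6)=72675 g(20,-4)=110466 g(20,-2)=129200 g(20,0)=107236 g(20,2)=41990
t=21: g(21,-21)=1 g(21,-19)=21 g(21,-17)=210 g(21,-15)=1329 g(21,-13)=5964 g(21,-11)=20139 g(21,-9)=52934 g(21,-7)=110295 g(21,-5)=183141 g(21,-3)=239666 g(21,-1)=236436 g(21,1)=149226
t=22: g(22,-22)=1 g(22,-20)=22 g(22,-18)=231 g(22,-16)=1539 g(22,-14)=7293 g(22,-12)=26103 g(22,-10)=73073 g(22,-8)=163229 g(22,-6)=293436 g(22,-4)=422807 g(22,-2)=476102 g(22,0)=385662 g(22,2)=149226
t=23: g(23,-23)=1 g(23,-21)=23 g(23,-19)=253 g(23,-17)=1770 g(23,-15)=8832 g(23,-13)=33396 g(23,-11)=99176 g(23,-9)=236302 g(23,-7)=456665 g(23,-5)=716243 g(23,-3)=898909 g(23,-1)=861764 g(23,1)=534888
Paths never hitting 3: Σ_s g(23,s) = 3848222
Paths hitting 3: 2^23 - 3848222 = 4540386
P = 4540386/8388608 = 2270193/4194304

Answer: 2270193/4194304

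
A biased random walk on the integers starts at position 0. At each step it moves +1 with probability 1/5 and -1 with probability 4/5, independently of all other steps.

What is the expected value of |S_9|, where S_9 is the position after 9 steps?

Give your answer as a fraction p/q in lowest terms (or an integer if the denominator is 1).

Answer: 425997/78125

Derivation:
S_9 takes values m ≡ 1 (mod 2) with |m| ≤ 9; P(S_9=m) = C(9,(9+m)/2) · (1/5)^((9+m)/2) · (4/5)^((9-m)/2).
Distribution: P(S=-9)=262144/1953125, P(S=-7)=589824/1953125, P(S=-5)=589824/1953125, P(S=-3)=344064/1953125, P(S=-1)=129024/1953125, P(S=1)=32256/1953125, P(S=3)=5376/1953125, P(S=5)=576/1953125, P(S=7)=36/1953125, P(S=9)=1/1953125
E[|S_9|] = Σ_m |m|·P(S_9=m) = 425997/78125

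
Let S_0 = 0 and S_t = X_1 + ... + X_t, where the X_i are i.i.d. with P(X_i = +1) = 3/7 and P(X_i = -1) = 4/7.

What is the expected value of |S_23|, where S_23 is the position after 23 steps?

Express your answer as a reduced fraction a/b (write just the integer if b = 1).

Answer: 18408386182308404351/3909821048582988049

Derivation:
S_23 takes values m ≡ 1 (mod 2) with |m| ≤ 23; P(S_23=m) = C(23,(23+m)/2) · (3/7)^((23+m)/2) · (4/7)^((23-m)/2).
Distribution: P(S=-23)=70368744177664/27368747340080916343, P(S=-21)=1213860837064704/27368747340080916343, P(S=-19)=10014351905783808/27368747340080916343, P(S=-17)=7510763929337856/3909821048582988049, P(S=-15)=28165364735016960/3909821048582988049, P(S=-13)=80271289494798336/3909821048582988049, P(S=-11)=180610401363296256/3909821048582988049, P(S=-9)=2302782617382027264/27368747340080916343, P(S=-7)=3454173926073040896/27368747340080916343, P(S=-5)=4317717407591301120/27368747340080916343, P(S=-3)=647657611138695168/3909821048582988049, P(S=-1)=574060155327479808/3909821048582988049, P(S=1)=430545116495609856/3909821048582988049, P(S=3)=273230554699137024/3909821048582988049, P(S=5)=1024614580121763840/27368747340080916343, P(S=7)=461076561054793728/27368747340080916343, P(S=9)=172903710395547648/27368747340080916343, P(S=11)=7628104870391808/3909821048582988049, P(S=13)=1907026217597952/3909821048582988049, P(S=15)=376386753473280/3909821048582988049, P(S=17)=56458013020992/3909821048582988049, P(S=19)=42343509765744/27368747340080916343, P(S=21)=2887057484028/27368747340080916343, P(S=23)=94143178827/27368747340080916343
E[|S_23|] = Σ_m |m|·P(S_23=m) = 18408386182308404351/3909821048582988049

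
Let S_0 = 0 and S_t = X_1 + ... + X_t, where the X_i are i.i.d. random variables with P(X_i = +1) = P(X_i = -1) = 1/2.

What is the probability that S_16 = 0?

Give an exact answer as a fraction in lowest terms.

To return to 0 after 16 steps: need exactly 8 steps of +1 and 8 of -1.
Favorable paths: C(16,8) = 12870
Total paths: 2^16 = 65536
P = 12870/65536 = 6435/32768

Answer: 6435/32768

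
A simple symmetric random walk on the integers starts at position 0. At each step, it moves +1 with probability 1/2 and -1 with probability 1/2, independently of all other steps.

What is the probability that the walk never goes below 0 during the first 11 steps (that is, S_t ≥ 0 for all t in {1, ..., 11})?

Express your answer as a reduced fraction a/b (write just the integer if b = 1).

Let f(t,s) = #length-t paths at position s with S_1..S_t all ≥ 0.
f(t,s) = f(t-1,s-1) + f(t-1,s+1) for s ≥ 0; f(t,s) = 0 for s < 0.
t=0: f(0,0)=1
t=1: f(1,1)=1
t=2: f(2,0)=1 f(2,2)=1
t=3: f(3,1)=2 f(3,3)=1
t=4: f(4,0)=2 f(4,2)=3 f(4,4)=1
t=5: f(5,1)=5 f(5,3)=4 f(5,5)=1
t=6: f(6,0)=5 f(6,2)=9 f(6,4)=5 f(6,6)=1
t=7: f(7,1)=14 f(7,3)=14 f(7,5)=6 f(7,7)=1
t=8: f(8,0)=14 f(8,2)=28 f(8,4)=20 f(8,6)=7 f(8,8)=1
t=9: f(9,1)=42 f(9,3)=48 f(9,5)=27 f(9,7)=8 f(9,9)=1
t=10: f(10,0)=42 f(10,2)=90 f(10,4)=75 f(10,6)=35 f(10,8)=9 f(10,10)=1
t=11: f(11,1)=132 f(11,3)=165 f(11,5)=110 f(11,7)=44 f(11,9)=10 f(11,11)=1
Σ_s f(11,s) = 462
P = 462/2048 = 231/1024

Answer: 231/1024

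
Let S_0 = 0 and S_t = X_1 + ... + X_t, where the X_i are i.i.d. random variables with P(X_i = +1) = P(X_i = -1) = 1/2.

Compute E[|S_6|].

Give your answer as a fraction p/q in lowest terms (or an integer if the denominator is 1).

S_6 takes values m ≡ 0 (mod 2) with |m| ≤ 6; P(S_6=m) = C(6,(6+m)/2)/2^6.
Total paths: 2^6 = 64
Distribution: P(S=-6)=1/64, P(S=-4)=6/64, P(S=-2)=15/64, P(S=0)=20/64, P(S=2)=15/64, P(S=4)=6/64, P(S=6)=1/64
E[|S_6|] = Σ_m |m|·P(S_6=m) = 120/64 = 15/8

Answer: 15/8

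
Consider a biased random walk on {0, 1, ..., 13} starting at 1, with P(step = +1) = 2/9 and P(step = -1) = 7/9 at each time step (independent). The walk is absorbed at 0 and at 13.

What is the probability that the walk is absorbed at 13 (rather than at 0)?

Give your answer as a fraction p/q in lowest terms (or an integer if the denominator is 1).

Biased walk: p = 2/9, q = 7/9, r = q/p = 7/2
Gambler's ruin: P(hit 13 before 0 | start at 1) = (1 - r^a)/(1 - r^N)
r^1 = 7/2; r^13 = 96889010407/8192
P = (1 - 7/2) / (1 - 96889010407/8192) = -5/2 / -96889002215/8192 = 4096/19377800443

Answer: 4096/19377800443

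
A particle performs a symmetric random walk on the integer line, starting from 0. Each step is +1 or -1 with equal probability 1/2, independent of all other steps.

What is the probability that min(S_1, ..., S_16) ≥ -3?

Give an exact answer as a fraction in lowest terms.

Let f(t,s) = #length-t paths at position s with S_1..S_t all ≥ -3.
f(t,s) = f(t-1,s-1) + f(t-1,s+1) for s ≥ -3; f(t,s) = 0 for s < -3.
t=0: f(0,0)=1
t=1: f(1,-1)=1 f(1,1)=1
t=2: f(2,-2)=1 f(2,0)=2 f(2,2)=1
t=3: f(3,-3)=1 f(3,-1)=3 f(3,1)=3 f(3,3)=1
t=4: f(4,-2)=4 f(4,0)=6 f(4,2)=4 f(4,4)=1
t=5: f(5,-3)=4 f(5,-1)=10 f(5,1)=10 f(5,3)=5 f(5,5)=1
t=6: f(6,-2)=14 f(6,0)=20 f(6,2)=15 f(6,4)=6 f(6,6)=1
t=7: f(7,-3)=14 f(7,-1)=34 f(7,1)=35 f(7,3)=21 f(7,5)=7 f(7,7)=1
t=8: f(8,-2)=48 f(8,0)=69 f(8,2)=56 f(8,4)=28 f(8,6)=8 f(8,8)=1
t=9: f(9,-3)=48 f(9,-1)=117 f(9,1)=125 f(9,3)=84 f(9,5)=36 f(9,7)=9 f(9,9)=1
t=10: f(10,-2)=165 f(10,0)=242 f(10,2)=209 f(10,4)=120 f(10,6)=45 f(10,8)=10 f(10,10)=1
t=11: f(11,-3)=165 f(11,-1)=407 f(11,1)=451 f(11,3)=329 f(11,5)=165 f(11,7)=55 f(11,9)=11 f(11,11)=1
t=12: f(12,-2)=572 f(12,0)=858 f(12,2)=780 f(12,4)=494 f(12,6)=220 f(12,8)=66 f(12,10)=12 f(12,12)=1
t=13: f(13,-3)=572 f(13,-1)=1430 f(13,1)=1638 f(13,3)=1274 f(13,5)=714 f(13,7)=286 f(13,9)=78 f(13,11)=13 f(13,13)=1
t=14: f(14,-2)=2002 f(14,0)=3068 f(14,2)=2912 f(14,4)=1988 f(14,6)=1000 f(14,8)=364 f(14,10)=91 f(14,12)=14 f(14,14)=1
t=15: f(15,-3)=2002 f(15,-1)=5070 f(15,1)=5980 f(15,3)=4900 f(15,5)=2988 f(15,7)=1364 f(15,9)=455 f(15,11)=105 f(15,13)=15 f(15,15)=1
t=16: f(16,-2)=7072 f(16,0)=11050 f(16,2)=10880 f(16,4)=7888 f(16,6)=4352 f(16,8)=1819 f(16,10)=560 f(16,12)=120 f(16,14)=16 f(16,16)=1
Σ_s f(16,s) = 43758
P = 43758/65536 = 21879/32768

Answer: 21879/32768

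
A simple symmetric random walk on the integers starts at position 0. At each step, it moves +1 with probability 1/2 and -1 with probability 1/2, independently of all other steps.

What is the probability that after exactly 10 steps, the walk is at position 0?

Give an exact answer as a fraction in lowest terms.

Answer: 63/256

Derivation:
To return to 0 after 10 steps: need exactly 5 steps of +1 and 5 of -1.
Favorable paths: C(10,5) = 252
Total paths: 2^10 = 1024
P = 252/1024 = 63/256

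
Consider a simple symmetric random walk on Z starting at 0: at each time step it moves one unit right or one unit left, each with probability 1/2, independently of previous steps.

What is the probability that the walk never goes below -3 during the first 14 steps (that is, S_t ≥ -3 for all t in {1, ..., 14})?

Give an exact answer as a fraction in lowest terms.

Let f(t,s) = #length-t paths at position s with S_1..S_t all ≥ -3.
f(t,s) = f(t-1,s-1) + f(t-1,s+1) for s ≥ -3; f(t,s) = 0 for s < -3.
t=0: f(0,0)=1
t=1: f(1,-1)=1 f(1,1)=1
t=2: f(2,-2)=1 f(2,0)=2 f(2,2)=1
t=3: f(3,-3)=1 f(3,-1)=3 f(3,1)=3 f(3,3)=1
t=4: f(4,-2)=4 f(4,0)=6 f(4,2)=4 f(4,4)=1
t=5: f(5,-3)=4 f(5,-1)=10 f(5,1)=10 f(5,3)=5 f(5,5)=1
t=6: f(6,-2)=14 f(6,0)=20 f(6,2)=15 f(6,4)=6 f(6,6)=1
t=7: f(7,-3)=14 f(7,-1)=34 f(7,1)=35 f(7,3)=21 f(7,5)=7 f(7,7)=1
t=8: f(8,-2)=48 f(8,0)=69 f(8,2)=56 f(8,4)=28 f(8,6)=8 f(8,8)=1
t=9: f(9,-3)=48 f(9,-1)=117 f(9,1)=125 f(9,3)=84 f(9,5)=36 f(9,7)=9 f(9,9)=1
t=10: f(10,-2)=165 f(10,0)=242 f(10,2)=209 f(10,4)=120 f(10,6)=45 f(10,8)=10 f(10,10)=1
t=11: f(11,-3)=165 f(11,-1)=407 f(11,1)=451 f(11,3)=329 f(11,5)=165 f(11,7)=55 f(11,9)=11 f(11,11)=1
t=12: f(12,-2)=572 f(12,0)=858 f(12,2)=780 f(12,4)=494 f(12,6)=220 f(12,8)=66 f(12,10)=12 f(12,12)=1
t=13: f(13,-3)=572 f(13,-1)=1430 f(13,1)=1638 f(13,3)=1274 f(13,5)=714 f(13,7)=286 f(13,9)=78 f(13,11)=13 f(13,13)=1
t=14: f(14,-2)=2002 f(14,0)=3068 f(14,2)=2912 f(14,4)=1988 f(14,6)=1000 f(14,8)=364 f(14,10)=91 f(14,12)=14 f(14,14)=1
Σ_s f(14,s) = 11440
P = 11440/16384 = 715/1024

Answer: 715/1024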